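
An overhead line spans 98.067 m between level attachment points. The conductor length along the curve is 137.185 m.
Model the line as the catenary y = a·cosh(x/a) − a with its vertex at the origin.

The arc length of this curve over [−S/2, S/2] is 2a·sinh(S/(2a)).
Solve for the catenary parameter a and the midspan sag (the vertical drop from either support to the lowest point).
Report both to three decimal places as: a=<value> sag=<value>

seed: a₀ = √(S³/(24(L−S))) = √(98.067³/(24·39.118)) = 31.694973
iter 1: u=1.547043  f(a)=+4.957e+00  f'(a)=-3.112e+00  a ← 31.694973 − (+4.957e+00/-3.112e+00) = 33.287838
iter 2: u=1.473015  f(a)=+3.982e-01  f'(a)=-2.630e+00  a ← 33.287838 − (+3.982e-01/-2.630e+00) = 33.439218
iter 3: u=1.466347  f(a)=+3.065e-03  f'(a)=-2.590e+00  a ← 33.439218 − (+3.065e-03/-2.590e+00) = 33.440401
iter 4: u=1.466295  f(a)=+1.847e-07  f'(a)=-2.590e+00  a ← 33.440401 − (+1.847e-07/-2.590e+00) = 33.440401
iter 5: u=1.466295  f(a)=+2.842e-14  f'(a)=-2.590e+00  a ← 33.440401 − (+2.842e-14/-2.590e+00) = 33.440401
converged: |Δa| < 1e-12 after 5 iterations
sag = a·(cosh(S/(2a)) − 1) = 33.440401·(cosh(1.466295) − 1) = 42.869437
T_max/T_min = cosh(S/(2a)) = 2.281965

a=33.440 sag=42.869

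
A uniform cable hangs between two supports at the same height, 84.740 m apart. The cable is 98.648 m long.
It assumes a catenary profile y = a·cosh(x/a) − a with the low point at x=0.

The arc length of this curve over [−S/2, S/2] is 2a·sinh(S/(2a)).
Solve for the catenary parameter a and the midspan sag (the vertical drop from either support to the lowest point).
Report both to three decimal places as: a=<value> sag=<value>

seed: a₀ = √(S³/(24(L−S))) = √(84.740³/(24·13.908)) = 42.696741
iter 1: u=0.992347  f(a)=+7.011e-01  f'(a)=-7.179e-01  a ← 42.696741 − (+7.011e-01/-7.179e-01) = 43.673263
iter 2: u=0.970159  f(a)=+2.477e-02  f'(a)=-6.680e-01  a ← 43.673263 − (+2.477e-02/-6.680e-01) = 43.710348
iter 3: u=0.969336  f(a)=+3.344e-05  f'(a)=-6.662e-01  a ← 43.710348 − (+3.344e-05/-6.662e-01) = 43.710398
iter 4: u=0.969335  f(a)=+6.111e-11  f'(a)=-6.662e-01  a ← 43.710398 − (+6.111e-11/-6.662e-01) = 43.710398
iter 5: u=0.969335  f(a)=+0.000e+00  f'(a)=-6.662e-01  a ← 43.710398 − (+0.000e+00/-6.662e-01) = 43.710398
converged: |Δa| < 1e-12 after 5 iterations
sag = a·(cosh(S/(2a)) − 1) = 43.710398·(cosh(0.969335) − 1) = 22.194502
T_max/T_min = cosh(S/(2a)) = 1.507763

a=43.710 sag=22.195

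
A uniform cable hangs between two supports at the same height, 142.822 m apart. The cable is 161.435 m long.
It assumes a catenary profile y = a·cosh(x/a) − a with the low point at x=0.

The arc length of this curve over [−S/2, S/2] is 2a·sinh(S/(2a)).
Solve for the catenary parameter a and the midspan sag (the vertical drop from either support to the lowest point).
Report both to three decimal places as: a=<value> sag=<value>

seed: a₀ = √(S³/(24(L−S))) = √(142.822³/(24·18.613)) = 80.756754
iter 1: u=0.884273  f(a)=+7.414e-01  f'(a)=-4.980e-01  a ← 80.756754 − (+7.414e-01/-4.980e-01) = 82.245433
iter 2: u=0.868267  f(a)=+2.100e-02  f'(a)=-4.702e-01  a ← 82.245433 − (+2.100e-02/-4.702e-01) = 82.290092
iter 3: u=0.867796  f(a)=+1.793e-05  f'(a)=-4.694e-01  a ← 82.290092 − (+1.793e-05/-4.694e-01) = 82.290130
iter 4: u=0.867795  f(a)=+1.307e-11  f'(a)=-4.694e-01  a ← 82.290130 − (+1.307e-11/-4.694e-01) = 82.290130
converged: |Δa| < 1e-12 after 4 iterations
sag = a·(cosh(S/(2a)) − 1) = 82.290130·(cosh(0.867795) − 1) = 32.979035
T_max/T_min = cosh(S/(2a)) = 1.400765

a=82.290 sag=32.979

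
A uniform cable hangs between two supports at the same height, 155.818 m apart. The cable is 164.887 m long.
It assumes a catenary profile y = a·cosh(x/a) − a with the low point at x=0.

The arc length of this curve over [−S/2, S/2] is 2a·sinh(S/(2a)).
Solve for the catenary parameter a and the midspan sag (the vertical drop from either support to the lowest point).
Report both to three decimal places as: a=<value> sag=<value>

a=132.974 sag=23.484

seed: a₀ = √(S³/(24(L−S))) = √(155.818³/(24·9.069)) = 131.838155
iter 1: u=0.590944  f(a)=+1.597e-01  f'(a)=-1.424e-01  a ← 131.838155 − (+1.597e-01/-1.424e-01) = 132.959131
iter 2: u=0.585962  f(a)=+2.059e-03  f'(a)=-1.388e-01  a ← 132.959131 − (+2.059e-03/-1.388e-01) = 132.973969
iter 3: u=0.585897  f(a)=+3.525e-07  f'(a)=-1.387e-01  a ← 132.973969 − (+3.525e-07/-1.387e-01) = 132.973972
iter 4: u=0.585897  f(a)=+2.842e-14  f'(a)=-1.387e-01  a ← 132.973972 − (+2.842e-14/-1.387e-01) = 132.973972
converged: |Δa| < 1e-12 after 4 iterations
sag = a·(cosh(S/(2a)) − 1) = 132.973972·(cosh(0.585897) − 1) = 23.483715
T_max/T_min = cosh(S/(2a)) = 1.176604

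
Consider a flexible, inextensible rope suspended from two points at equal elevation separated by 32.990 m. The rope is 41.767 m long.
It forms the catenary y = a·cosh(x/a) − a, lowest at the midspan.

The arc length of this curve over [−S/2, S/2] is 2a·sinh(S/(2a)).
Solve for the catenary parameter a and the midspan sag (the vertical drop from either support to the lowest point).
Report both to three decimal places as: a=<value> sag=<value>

seed: a₀ = √(S³/(24(L−S))) = √(32.990³/(24·8.777)) = 13.055539
iter 1: u=1.263448  f(a)=+7.278e-01  f'(a)=-1.572e+00  a ← 13.055539 − (+7.278e-01/-1.572e+00) = 13.518550
iter 2: u=1.220175  f(a)=+4.051e-02  f'(a)=-1.401e+00  a ← 13.518550 − (+4.051e-02/-1.401e+00) = 13.547458
iter 3: u=1.217572  f(a)=+1.419e-04  f'(a)=-1.391e+00  a ← 13.547458 − (+1.419e-04/-1.391e+00) = 13.547560
iter 4: u=1.217562  f(a)=+1.753e-09  f'(a)=-1.391e+00  a ← 13.547560 − (+1.753e-09/-1.391e+00) = 13.547560
iter 5: u=1.217562  f(a)=+0.000e+00  f'(a)=-1.391e+00  a ← 13.547560 − (+0.000e+00/-1.391e+00) = 13.547560
converged: |Δa| < 1e-12 after 5 iterations
sag = a·(cosh(S/(2a)) − 1) = 13.547560·(cosh(1.217562) − 1) = 11.345350
T_max/T_min = cosh(S/(2a)) = 1.837446

a=13.548 sag=11.345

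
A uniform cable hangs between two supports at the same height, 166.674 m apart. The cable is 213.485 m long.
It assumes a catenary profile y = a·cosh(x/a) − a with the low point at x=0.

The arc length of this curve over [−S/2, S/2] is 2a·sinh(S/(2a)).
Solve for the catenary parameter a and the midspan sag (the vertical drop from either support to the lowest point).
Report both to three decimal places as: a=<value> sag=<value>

a=66.745 sag=59.147

seed: a₀ = √(S³/(24(L−S))) = √(166.674³/(24·46.811)) = 64.198105
iter 1: u=1.298122  f(a)=+4.106e+00  f'(a)=-1.719e+00  a ← 64.198105 − (+4.106e+00/-1.719e+00) = 66.586305
iter 2: u=1.251564  f(a)=+2.402e-01  f'(a)=-1.523e+00  a ← 66.586305 − (+2.402e-01/-1.523e+00) = 66.744000
iter 3: u=1.248607  f(a)=+9.355e-04  f'(a)=-1.512e+00  a ← 66.744000 − (+9.355e-04/-1.512e+00) = 66.744618
iter 4: u=1.248595  f(a)=+1.431e-08  f'(a)=-1.512e+00  a ← 66.744618 − (+1.431e-08/-1.512e+00) = 66.744618
iter 5: u=1.248595  f(a)=-5.684e-14  f'(a)=-1.512e+00  a ← 66.744618 − (-5.684e-14/-1.512e+00) = 66.744618
converged: |Δa| < 1e-12 after 5 iterations
sag = a·(cosh(S/(2a)) − 1) = 66.744618·(cosh(1.248595) − 1) = 59.147420
T_max/T_min = cosh(S/(2a)) = 1.886175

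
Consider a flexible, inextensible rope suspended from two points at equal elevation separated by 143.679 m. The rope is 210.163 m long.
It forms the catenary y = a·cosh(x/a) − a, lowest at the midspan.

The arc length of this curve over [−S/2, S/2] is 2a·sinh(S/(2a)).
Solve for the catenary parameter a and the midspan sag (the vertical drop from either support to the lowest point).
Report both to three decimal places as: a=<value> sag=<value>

seed: a₀ = √(S³/(24(L−S))) = √(143.679³/(24·66.484)) = 43.114738
iter 1: u=1.666240  f(a)=+9.863e+00  f'(a)=-4.030e+00  a ← 43.114738 − (+9.863e+00/-4.030e+00) = 45.562408
iter 2: u=1.576727  f(a)=+9.023e-01  f'(a)=-3.323e+00  a ← 45.562408 − (+9.023e-01/-3.323e+00) = 45.833908
iter 3: u=1.567388  f(a)=+9.229e-03  f'(a)=-3.256e+00  a ← 45.833908 − (+9.229e-03/-3.256e+00) = 45.836743
iter 4: u=1.567291  f(a)=+9.875e-07  f'(a)=-3.255e+00  a ← 45.836743 − (+9.875e-07/-3.255e+00) = 45.836743
iter 5: u=1.567291  f(a)=-2.842e-14  f'(a)=-3.255e+00  a ← 45.836743 − (-2.842e-14/-3.255e+00) = 45.836743
converged: |Δa| < 1e-12 after 5 iterations
sag = a·(cosh(S/(2a)) − 1) = 45.836743·(cosh(1.567291) − 1) = 68.806742
T_max/T_min = cosh(S/(2a)) = 2.501126

a=45.837 sag=68.807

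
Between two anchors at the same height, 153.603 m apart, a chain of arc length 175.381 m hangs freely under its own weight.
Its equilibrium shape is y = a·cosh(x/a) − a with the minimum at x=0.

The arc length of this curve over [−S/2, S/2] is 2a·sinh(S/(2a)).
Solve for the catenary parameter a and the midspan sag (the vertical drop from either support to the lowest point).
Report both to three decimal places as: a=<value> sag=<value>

seed: a₀ = √(S³/(24(L−S))) = √(153.603³/(24·21.778)) = 83.269303
iter 1: u=0.922327  f(a)=+9.453e-01  f'(a)=-5.689e-01  a ← 83.269303 − (+9.453e-01/-5.689e-01) = 84.930797
iter 2: u=0.904283  f(a)=+2.903e-02  f'(a)=-5.345e-01  a ← 84.930797 − (+2.903e-02/-5.345e-01) = 84.985119
iter 3: u=0.903705  f(a)=+2.931e-05  f'(a)=-5.334e-01  a ← 84.985119 − (+2.931e-05/-5.334e-01) = 84.985174
iter 4: u=0.903705  f(a)=+2.987e-11  f'(a)=-5.334e-01  a ← 84.985174 − (+2.987e-11/-5.334e-01) = 84.985174
converged: |Δa| < 1e-12 after 4 iterations
sag = a·(cosh(S/(2a)) − 1) = 84.985174·(cosh(0.903705) − 1) = 37.129950
T_max/T_min = cosh(S/(2a)) = 1.436899

a=84.985 sag=37.130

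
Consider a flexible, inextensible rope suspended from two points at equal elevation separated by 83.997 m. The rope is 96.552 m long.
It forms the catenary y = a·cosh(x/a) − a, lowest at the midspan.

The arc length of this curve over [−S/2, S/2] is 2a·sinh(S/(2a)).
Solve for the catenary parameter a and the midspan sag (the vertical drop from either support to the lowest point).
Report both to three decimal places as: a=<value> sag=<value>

a=45.311 sag=20.898

seed: a₀ = √(S³/(24(L−S))) = √(83.997³/(24·12.555)) = 44.348781
iter 1: u=0.947005  f(a)=+5.751e-01  f'(a)=-6.186e-01  a ← 44.348781 − (+5.751e-01/-6.186e-01) = 45.278504
iter 2: u=0.927559  f(a)=+1.858e-02  f'(a)=-5.792e-01  a ← 45.278504 − (+1.858e-02/-5.792e-01) = 45.310587
iter 3: u=0.926903  f(a)=+2.084e-05  f'(a)=-5.779e-01  a ← 45.310587 − (+2.084e-05/-5.779e-01) = 45.310623
iter 4: u=0.926902  f(a)=+2.625e-11  f'(a)=-5.779e-01  a ← 45.310623 − (+2.625e-11/-5.779e-01) = 45.310623
iter 5: u=0.926902  f(a)=+1.421e-14  f'(a)=-5.779e-01  a ← 45.310623 − (+1.421e-14/-5.779e-01) = 45.310623
converged: |Δa| < 1e-12 after 5 iterations
sag = a·(cosh(S/(2a)) − 1) = 45.310623·(cosh(0.926902) − 1) = 20.898325
T_max/T_min = cosh(S/(2a)) = 1.461224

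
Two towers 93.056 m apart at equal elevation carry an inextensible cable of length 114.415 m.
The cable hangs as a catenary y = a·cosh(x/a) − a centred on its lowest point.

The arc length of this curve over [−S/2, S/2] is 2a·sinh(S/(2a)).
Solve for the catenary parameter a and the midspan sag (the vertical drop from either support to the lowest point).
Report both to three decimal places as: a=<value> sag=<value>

seed: a₀ = √(S³/(24(L−S))) = √(93.056³/(24·21.359)) = 39.647928
iter 1: u=1.173529  f(a)=+1.520e+00  f'(a)=-1.233e+00  a ← 39.647928 − (+1.520e+00/-1.233e+00) = 40.880318
iter 2: u=1.138152  f(a)=+7.374e-02  f'(a)=-1.116e+00  a ← 40.880318 − (+7.374e-02/-1.116e+00) = 40.946382
iter 3: u=1.136315  f(a)=+1.932e-04  f'(a)=-1.110e+00  a ← 40.946382 − (+1.932e-04/-1.110e+00) = 40.946556
iter 4: u=1.136310  f(a)=+1.334e-09  f'(a)=-1.110e+00  a ← 40.946556 − (+1.334e-09/-1.110e+00) = 40.946556
iter 5: u=1.136310  f(a)=+1.421e-14  f'(a)=-1.110e+00  a ← 40.946556 − (+1.421e-14/-1.110e+00) = 40.946556
converged: |Δa| < 1e-12 after 5 iterations
sag = a·(cosh(S/(2a)) − 1) = 40.946556·(cosh(1.136310) − 1) = 29.404837
T_max/T_min = cosh(S/(2a)) = 1.718127

a=40.947 sag=29.405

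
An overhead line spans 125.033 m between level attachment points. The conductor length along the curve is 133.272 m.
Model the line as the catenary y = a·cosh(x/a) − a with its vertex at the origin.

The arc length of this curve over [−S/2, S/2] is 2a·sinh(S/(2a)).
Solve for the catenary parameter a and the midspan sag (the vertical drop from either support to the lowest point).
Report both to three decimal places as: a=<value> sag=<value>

a=100.393 sag=20.102

seed: a₀ = √(S³/(24(L−S))) = √(125.033³/(24·8.239)) = 99.424658
iter 1: u=0.628783  f(a)=+1.644e-01  f'(a)=-1.724e-01  a ← 99.424658 − (+1.644e-01/-1.724e-01) = 100.378446
iter 2: u=0.622808  f(a)=+2.396e-03  f'(a)=-1.674e-01  a ← 100.378446 − (+2.396e-03/-1.674e-01) = 100.392759
iter 3: u=0.622719  f(a)=+5.254e-07  f'(a)=-1.673e-01  a ← 100.392759 − (+5.254e-07/-1.673e-01) = 100.392762
iter 4: u=0.622719  f(a)=+2.842e-14  f'(a)=-1.673e-01  a ← 100.392762 − (+2.842e-14/-1.673e-01) = 100.392762
converged: |Δa| < 1e-12 after 4 iterations
sag = a·(cosh(S/(2a)) − 1) = 100.392762·(cosh(0.622719) − 1) = 20.102313
T_max/T_min = cosh(S/(2a)) = 1.200237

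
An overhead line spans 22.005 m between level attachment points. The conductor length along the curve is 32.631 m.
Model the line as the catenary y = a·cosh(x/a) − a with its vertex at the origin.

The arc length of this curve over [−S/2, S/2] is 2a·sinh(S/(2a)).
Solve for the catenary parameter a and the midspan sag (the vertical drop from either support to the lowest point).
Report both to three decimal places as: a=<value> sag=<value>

seed: a₀ = √(S³/(24(L−S))) = √(22.005³/(24·10.626)) = 6.463854
iter 1: u=1.702158  f(a)=+1.650e+00  f'(a)=-4.344e+00  a ← 6.463854 − (+1.650e+00/-4.344e+00) = 6.843634
iter 2: u=1.607698  f(a)=+1.566e-01  f'(a)=-3.556e+00  a ← 6.843634 − (+1.566e-01/-3.556e+00) = 6.887674
iter 3: u=1.597419  f(a)=+1.737e-03  f'(a)=-3.477e+00  a ← 6.887674 − (+1.737e-03/-3.477e+00) = 6.888174
iter 4: u=1.597303  f(a)=+2.190e-07  f'(a)=-3.476e+00  a ← 6.888174 − (+2.190e-07/-3.476e+00) = 6.888174
iter 5: u=1.597303  f(a)=+1.421e-14  f'(a)=-3.476e+00  a ← 6.888174 − (+1.421e-14/-3.476e+00) = 6.888174
converged: |Δa| < 1e-12 after 5 iterations
sag = a·(cosh(S/(2a)) − 1) = 6.888174·(cosh(1.597303) − 1) = 10.821780
T_max/T_min = cosh(S/(2a)) = 2.571067

a=6.888 sag=10.822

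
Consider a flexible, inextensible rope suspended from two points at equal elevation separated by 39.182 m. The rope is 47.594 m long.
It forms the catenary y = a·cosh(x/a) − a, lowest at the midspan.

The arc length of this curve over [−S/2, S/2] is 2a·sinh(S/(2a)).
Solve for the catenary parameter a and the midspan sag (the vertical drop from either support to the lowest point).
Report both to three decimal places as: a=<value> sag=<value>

a=17.792 sag=11.921

seed: a₀ = √(S³/(24(L−S))) = √(39.182³/(24·8.412)) = 17.261346
iter 1: u=1.134964  f(a)=+5.587e-01  f'(a)=-1.106e+00  a ← 17.261346 − (+5.587e-01/-1.106e+00) = 17.766449
iter 2: u=1.102696  f(a)=+2.546e-02  f'(a)=-1.007e+00  a ← 17.766449 − (+2.546e-02/-1.007e+00) = 17.791725
iter 3: u=1.101130  f(a)=+5.847e-05  f'(a)=-1.003e+00  a ← 17.791725 − (+5.847e-05/-1.003e+00) = 17.791783
iter 4: u=1.101126  f(a)=+3.099e-10  f'(a)=-1.003e+00  a ← 17.791783 − (+3.099e-10/-1.003e+00) = 17.791783
iter 5: u=1.101126  f(a)=+0.000e+00  f'(a)=-1.003e+00  a ← 17.791783 − (+0.000e+00/-1.003e+00) = 17.791783
converged: |Δa| < 1e-12 after 5 iterations
sag = a·(cosh(S/(2a)) − 1) = 17.791783·(cosh(1.101126) − 1) = 11.920921
T_max/T_min = cosh(S/(2a)) = 1.670024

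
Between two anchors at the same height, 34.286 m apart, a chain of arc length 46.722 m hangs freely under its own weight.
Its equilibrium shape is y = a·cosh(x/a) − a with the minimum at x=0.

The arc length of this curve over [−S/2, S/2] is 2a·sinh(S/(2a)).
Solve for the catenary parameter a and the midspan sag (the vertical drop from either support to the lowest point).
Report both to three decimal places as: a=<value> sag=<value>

seed: a₀ = √(S³/(24(L−S))) = √(34.286³/(24·12.436)) = 11.620619
iter 1: u=1.475223  f(a)=+1.425e+00  f'(a)=-2.644e+00  a ← 11.620619 − (+1.425e+00/-2.644e+00) = 12.159796
iter 2: u=1.409810  f(a)=+1.052e-01  f'(a)=-2.267e+00  a ← 12.159796 − (+1.052e-01/-2.267e+00) = 12.206214
iter 3: u=1.404449  f(a)=+6.742e-04  f'(a)=-2.238e+00  a ← 12.206214 − (+6.742e-04/-2.238e+00) = 12.206515
iter 4: u=1.404414  f(a)=+2.807e-08  f'(a)=-2.238e+00  a ← 12.206515 − (+2.807e-08/-2.238e+00) = 12.206515
iter 5: u=1.404414  f(a)=+0.000e+00  f'(a)=-2.238e+00  a ← 12.206515 − (+0.000e+00/-2.238e+00) = 12.206515
converged: |Δa| < 1e-12 after 5 iterations
sag = a·(cosh(S/(2a)) − 1) = 12.206515·(cosh(1.404414) − 1) = 14.151317
T_max/T_min = cosh(S/(2a)) = 2.159325

a=12.207 sag=14.151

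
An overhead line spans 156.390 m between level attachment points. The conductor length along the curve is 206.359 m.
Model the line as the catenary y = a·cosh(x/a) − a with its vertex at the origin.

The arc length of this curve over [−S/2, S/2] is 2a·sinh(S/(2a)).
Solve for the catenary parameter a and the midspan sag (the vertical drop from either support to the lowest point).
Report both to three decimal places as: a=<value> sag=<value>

a=59.004 sag=59.855

seed: a₀ = √(S³/(24(L−S))) = √(156.390³/(24·49.969)) = 56.475166
iter 1: u=1.384591  f(a)=+5.014e+00  f'(a)=-2.133e+00  a ← 56.475166 − (+5.014e+00/-2.133e+00) = 58.826092
iter 2: u=1.329257  f(a)=+3.301e-01  f'(a)=-1.861e+00  a ← 58.826092 − (+3.301e-01/-1.861e+00) = 59.003517
iter 3: u=1.325260  f(a)=+1.654e-03  f'(a)=-1.842e+00  a ← 59.003517 − (+1.654e-03/-1.842e+00) = 59.004415
iter 4: u=1.325240  f(a)=+4.195e-08  f'(a)=-1.842e+00  a ← 59.004415 − (+4.195e-08/-1.842e+00) = 59.004415
iter 5: u=1.325240  f(a)=+0.000e+00  f'(a)=-1.842e+00  a ← 59.004415 − (+0.000e+00/-1.842e+00) = 59.004415
converged: |Δa| < 1e-12 after 5 iterations
sag = a·(cosh(S/(2a)) − 1) = 59.004415·(cosh(1.325240) − 1) = 59.854872
T_max/T_min = cosh(S/(2a)) = 2.014413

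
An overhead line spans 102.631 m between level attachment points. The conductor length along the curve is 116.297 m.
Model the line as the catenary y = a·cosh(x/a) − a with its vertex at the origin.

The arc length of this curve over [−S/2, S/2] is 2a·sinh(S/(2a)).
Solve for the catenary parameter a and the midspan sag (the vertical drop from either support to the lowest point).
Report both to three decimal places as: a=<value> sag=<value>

seed: a₀ = √(S³/(24(L−S))) = √(102.631³/(24·13.666)) = 57.410524
iter 1: u=0.893834  f(a)=+5.564e-01  f'(a)=-5.152e-01  a ← 57.410524 − (+5.564e-01/-5.152e-01) = 58.490488
iter 2: u=0.877331  f(a)=+1.609e-02  f'(a)=-4.858e-01  a ← 58.490488 − (+1.609e-02/-4.858e-01) = 58.523605
iter 3: u=0.876834  f(a)=+1.434e-05  f'(a)=-4.849e-01  a ← 58.523605 − (+1.434e-05/-4.849e-01) = 58.523635
iter 4: u=0.876834  f(a)=+1.140e-11  f'(a)=-4.849e-01  a ← 58.523635 − (+1.140e-11/-4.849e-01) = 58.523635
converged: |Δa| < 1e-12 after 4 iterations
sag = a·(cosh(S/(2a)) − 1) = 58.523635·(cosh(0.876834) − 1) = 23.976449
T_max/T_min = cosh(S/(2a)) = 1.409688

a=58.524 sag=23.976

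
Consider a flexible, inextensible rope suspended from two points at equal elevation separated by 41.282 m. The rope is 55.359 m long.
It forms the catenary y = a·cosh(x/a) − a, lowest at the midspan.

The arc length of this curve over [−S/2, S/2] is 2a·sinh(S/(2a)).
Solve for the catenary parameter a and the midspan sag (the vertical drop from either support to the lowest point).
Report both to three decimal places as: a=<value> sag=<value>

seed: a₀ = √(S³/(24(L−S))) = √(41.282³/(24·14.077)) = 14.430468
iter 1: u=1.430376  f(a)=+1.512e+00  f'(a)=-2.380e+00  a ← 14.430468 − (+1.512e+00/-2.380e+00) = 15.065735
iter 2: u=1.370063  f(a)=+1.056e-01  f'(a)=-2.059e+00  a ← 15.065735 − (+1.056e-01/-2.059e+00) = 15.117028
iter 3: u=1.365414  f(a)=+6.003e-04  f'(a)=-2.035e+00  a ← 15.117028 − (+6.003e-04/-2.035e+00) = 15.117323
iter 4: u=1.365387  f(a)=+1.964e-08  f'(a)=-2.035e+00  a ← 15.117323 − (+1.964e-08/-2.035e+00) = 15.117323
iter 5: u=1.365387  f(a)=-1.421e-14  f'(a)=-2.035e+00  a ← 15.117323 − (-1.421e-14/-2.035e+00) = 15.117323
converged: |Δa| < 1e-12 after 5 iterations
sag = a·(cosh(S/(2a)) − 1) = 15.117323·(cosh(1.365387) − 1) = 16.421354
T_max/T_min = cosh(S/(2a)) = 2.086261

a=15.117 sag=16.421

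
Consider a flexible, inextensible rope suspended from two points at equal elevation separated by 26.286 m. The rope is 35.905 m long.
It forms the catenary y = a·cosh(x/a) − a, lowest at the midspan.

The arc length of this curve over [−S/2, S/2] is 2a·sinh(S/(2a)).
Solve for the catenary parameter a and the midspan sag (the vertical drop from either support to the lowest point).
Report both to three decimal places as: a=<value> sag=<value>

a=9.321 sag=10.907

seed: a₀ = √(S³/(24(L−S))) = √(26.286³/(24·9.619)) = 8.869848
iter 1: u=1.481762  f(a)=+1.113e+00  f'(a)=-2.684e+00  a ← 8.869848 − (+1.113e+00/-2.684e+00) = 9.284486
iter 2: u=1.415587  f(a)=+8.280e-02  f'(a)=-2.298e+00  a ← 9.284486 − (+8.280e-02/-2.298e+00) = 9.320512
iter 3: u=1.410116  f(a)=+5.397e-04  f'(a)=-2.268e+00  a ← 9.320512 − (+5.397e-04/-2.268e+00) = 9.320750
iter 4: u=1.410080  f(a)=+2.326e-08  f'(a)=-2.268e+00  a ← 9.320750 − (+2.326e-08/-2.268e+00) = 9.320750
iter 5: u=1.410080  f(a)=+0.000e+00  f'(a)=-2.268e+00  a ← 9.320750 − (+0.000e+00/-2.268e+00) = 9.320750
converged: |Δa| < 1e-12 after 5 iterations
sag = a·(cosh(S/(2a)) − 1) = 9.320750·(cosh(1.410080) − 1) = 10.907167
T_max/T_min = cosh(S/(2a)) = 2.170203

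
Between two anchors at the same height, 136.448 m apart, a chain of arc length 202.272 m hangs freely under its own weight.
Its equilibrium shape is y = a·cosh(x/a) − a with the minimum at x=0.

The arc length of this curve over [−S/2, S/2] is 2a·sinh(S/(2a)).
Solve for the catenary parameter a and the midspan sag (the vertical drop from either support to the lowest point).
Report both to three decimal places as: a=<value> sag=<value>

a=42.731 sag=67.062

seed: a₀ = √(S³/(24(L−S))) = √(136.448³/(24·65.824)) = 40.100797
iter 1: u=1.701313  f(a)=+1.021e+01  f'(a)=-4.337e+00  a ← 40.100797 − (+1.021e+01/-4.337e+00) = 42.455022
iter 2: u=1.606971  f(a)=+9.682e-01  f'(a)=-3.550e+00  a ← 42.455022 − (+9.682e-01/-3.550e+00) = 42.727741
iter 3: u=1.596714  f(a)=+1.072e-02  f'(a)=-3.472e+00  a ← 42.727741 − (+1.072e-02/-3.472e+00) = 42.730829
iter 4: u=1.596599  f(a)=+1.346e-06  f'(a)=-3.471e+00  a ← 42.730829 − (+1.346e-06/-3.471e+00) = 42.730829
iter 5: u=1.596599  f(a)=+0.000e+00  f'(a)=-3.471e+00  a ← 42.730829 − (+0.000e+00/-3.471e+00) = 42.730829
converged: |Δa| < 1e-12 after 5 iterations
sag = a·(cosh(S/(2a)) − 1) = 42.730829·(cosh(1.596599) − 1) = 67.061767
T_max/T_min = cosh(S/(2a)) = 2.569400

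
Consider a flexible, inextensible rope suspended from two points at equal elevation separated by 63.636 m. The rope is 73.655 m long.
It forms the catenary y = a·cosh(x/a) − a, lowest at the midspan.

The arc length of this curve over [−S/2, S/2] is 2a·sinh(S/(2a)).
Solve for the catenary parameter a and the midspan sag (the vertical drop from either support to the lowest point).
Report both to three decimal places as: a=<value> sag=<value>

seed: a₀ = √(S³/(24(L−S))) = √(63.636³/(24·10.019)) = 32.736821
iter 1: u=0.971933  f(a)=+4.840e-01  f'(a)=-6.719e-01  a ← 32.736821 − (+4.840e-01/-6.719e-01) = 33.457179
iter 2: u=0.951007  f(a)=+1.644e-02  f'(a)=-6.270e-01  a ← 33.457179 − (+1.644e-02/-6.270e-01) = 33.483395
iter 3: u=0.950262  f(a)=+2.043e-05  f'(a)=-6.254e-01  a ← 33.483395 − (+2.043e-05/-6.254e-01) = 33.483428
iter 4: u=0.950261  f(a)=+3.166e-11  f'(a)=-6.254e-01  a ← 33.483428 − (+3.166e-11/-6.254e-01) = 33.483428
iter 5: u=0.950261  f(a)=+0.000e+00  f'(a)=-6.254e-01  a ← 33.483428 − (+0.000e+00/-6.254e-01) = 33.483428
converged: |Δa| < 1e-12 after 5 iterations
sag = a·(cosh(S/(2a)) − 1) = 33.483428·(cosh(0.950261) − 1) = 16.290106
T_max/T_min = cosh(S/(2a)) = 1.486513

a=33.483 sag=16.290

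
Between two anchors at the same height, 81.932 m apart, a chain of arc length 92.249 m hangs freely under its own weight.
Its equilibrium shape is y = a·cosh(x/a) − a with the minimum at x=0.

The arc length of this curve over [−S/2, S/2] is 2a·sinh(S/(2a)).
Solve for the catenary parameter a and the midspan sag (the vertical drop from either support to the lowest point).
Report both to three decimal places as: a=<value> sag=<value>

seed: a₀ = √(S³/(24(L−S))) = √(81.932³/(24·10.317)) = 47.130061
iter 1: u=0.869212  f(a)=+3.968e-01  f'(a)=-4.718e-01  a ← 47.130061 − (+3.968e-01/-4.718e-01) = 47.971160
iter 2: u=0.853971  f(a)=+1.087e-02  f'(a)=-4.463e-01  a ← 47.971160 − (+1.087e-02/-4.463e-01) = 47.995523
iter 3: u=0.853538  f(a)=+8.671e-06  f'(a)=-4.455e-01  a ← 47.995523 − (+8.671e-06/-4.455e-01) = 47.995542
iter 4: u=0.853538  f(a)=+5.514e-12  f'(a)=-4.455e-01  a ← 47.995542 − (+5.514e-12/-4.455e-01) = 47.995542
converged: |Δa| < 1e-12 after 4 iterations
sag = a·(cosh(S/(2a)) − 1) = 47.995542·(cosh(0.853538) − 1) = 18.570527
T_max/T_min = cosh(S/(2a)) = 1.386922

a=47.996 sag=18.571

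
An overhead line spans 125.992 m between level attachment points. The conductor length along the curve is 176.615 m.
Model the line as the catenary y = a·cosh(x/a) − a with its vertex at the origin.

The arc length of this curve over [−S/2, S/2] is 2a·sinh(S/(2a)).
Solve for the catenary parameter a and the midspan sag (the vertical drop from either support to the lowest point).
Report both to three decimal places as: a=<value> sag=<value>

seed: a₀ = √(S³/(24(L−S))) = √(125.992³/(24·50.623)) = 40.572792
iter 1: u=1.552666  f(a)=+6.464e+00  f'(a)=-3.151e+00  a ← 40.572792 − (+6.464e+00/-3.151e+00) = 42.624174
iter 2: u=1.477941  f(a)=+5.226e-01  f'(a)=-2.660e+00  a ← 42.624174 − (+5.226e-01/-2.660e+00) = 42.820607
iter 3: u=1.471161  f(a)=+4.080e-03  f'(a)=-2.619e+00  a ← 42.820607 − (+4.080e-03/-2.619e+00) = 42.822164
iter 4: u=1.471107  f(a)=+2.529e-07  f'(a)=-2.619e+00  a ← 42.822164 − (+2.529e-07/-2.619e+00) = 42.822164
iter 5: u=1.471107  f(a)=+0.000e+00  f'(a)=-2.619e+00  a ← 42.822164 − (+0.000e+00/-2.619e+00) = 42.822164
converged: |Δa| < 1e-12 after 5 iterations
sag = a·(cosh(S/(2a)) − 1) = 42.822164·(cosh(1.471107) − 1) = 55.320346
T_max/T_min = cosh(S/(2a)) = 2.291862

a=42.822 sag=55.320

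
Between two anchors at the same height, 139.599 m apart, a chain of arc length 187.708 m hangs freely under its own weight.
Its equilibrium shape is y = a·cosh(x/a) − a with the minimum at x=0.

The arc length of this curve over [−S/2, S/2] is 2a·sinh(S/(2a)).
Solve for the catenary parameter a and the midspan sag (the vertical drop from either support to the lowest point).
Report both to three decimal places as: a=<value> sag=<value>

seed: a₀ = √(S³/(24(L−S))) = √(139.599³/(24·48.109)) = 48.540548
iter 1: u=1.437963  f(a)=+5.226e+00  f'(a)=-2.424e+00  a ← 48.540548 − (+5.226e+00/-2.424e+00) = 50.696842
iter 2: u=1.376802  f(a)=+3.684e-01  f'(a)=-2.093e+00  a ← 50.696842 − (+3.684e-01/-2.093e+00) = 50.872869
iter 3: u=1.372038  f(a)=+2.138e-03  f'(a)=-2.069e+00  a ← 50.872869 − (+2.138e-03/-2.069e+00) = 50.873903
iter 4: u=1.372010  f(a)=+7.290e-08  f'(a)=-2.068e+00  a ← 50.873903 − (+7.290e-08/-2.068e+00) = 50.873903
iter 5: u=1.372010  f(a)=+0.000e+00  f'(a)=-2.068e+00  a ← 50.873903 − (+0.000e+00/-2.068e+00) = 50.873903
converged: |Δa| < 1e-12 after 5 iterations
sag = a·(cosh(S/(2a)) − 1) = 50.873903·(cosh(1.372010) − 1) = 55.881553
T_max/T_min = cosh(S/(2a)) = 2.098433

a=50.874 sag=55.882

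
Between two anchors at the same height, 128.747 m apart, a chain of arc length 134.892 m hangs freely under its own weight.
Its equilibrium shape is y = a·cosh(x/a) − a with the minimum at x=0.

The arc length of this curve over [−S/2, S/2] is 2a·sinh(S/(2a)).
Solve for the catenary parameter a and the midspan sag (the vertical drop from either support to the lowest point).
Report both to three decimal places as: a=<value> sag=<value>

seed: a₀ = √(S³/(24(L−S))) = √(128.747³/(24·6.145)) = 120.292656
iter 1: u=0.535141  f(a)=+8.859e-02  f'(a)=-1.051e-01  a ← 120.292656 − (+8.859e-02/-1.051e-01) = 121.135391
iter 2: u=0.531418  f(a)=+9.396e-04  f'(a)=-1.029e-01  a ← 121.135391 − (+9.396e-04/-1.029e-01) = 121.144522
iter 3: u=0.531378  f(a)=+1.082e-07  f'(a)=-1.029e-01  a ← 121.144522 − (+1.082e-07/-1.029e-01) = 121.144523
iter 4: u=0.531378  f(a)=+0.000e+00  f'(a)=-1.029e-01  a ← 121.144523 − (+0.000e+00/-1.029e-01) = 121.144523
converged: |Δa| < 1e-12 after 4 iterations
sag = a·(cosh(S/(2a)) − 1) = 121.144523·(cosh(0.531378) − 1) = 17.509573
T_max/T_min = cosh(S/(2a)) = 1.144535

a=121.145 sag=17.510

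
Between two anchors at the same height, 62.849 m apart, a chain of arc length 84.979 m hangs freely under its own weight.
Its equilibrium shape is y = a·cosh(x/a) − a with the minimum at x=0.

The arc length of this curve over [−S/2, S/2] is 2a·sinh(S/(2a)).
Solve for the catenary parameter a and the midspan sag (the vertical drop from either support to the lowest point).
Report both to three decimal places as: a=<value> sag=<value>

seed: a₀ = √(S³/(24(L−S))) = √(62.849³/(24·22.130)) = 21.619778
iter 1: u=1.453507  f(a)=+2.459e+00  f'(a)=-2.514e+00  a ← 21.619778 − (+2.459e+00/-2.514e+00) = 22.597954
iter 2: u=1.390591  f(a)=+1.767e-01  f'(a)=-2.164e+00  a ← 22.597954 − (+1.767e-01/-2.164e+00) = 22.679610
iter 3: u=1.385584  f(a)=+1.069e-03  f'(a)=-2.138e+00  a ← 22.679610 − (+1.069e-03/-2.138e+00) = 22.680110
iter 4: u=1.385553  f(a)=+3.965e-08  f'(a)=-2.138e+00  a ← 22.680110 − (+3.965e-08/-2.138e+00) = 22.680110
iter 5: u=1.385553  f(a)=+0.000e+00  f'(a)=-2.138e+00  a ← 22.680110 − (+0.000e+00/-2.138e+00) = 22.680110
converged: |Δa| < 1e-12 after 5 iterations
sag = a·(cosh(S/(2a)) − 1) = 22.680110·(cosh(1.385553) − 1) = 25.483621
T_max/T_min = cosh(S/(2a)) = 2.123611

a=22.680 sag=25.484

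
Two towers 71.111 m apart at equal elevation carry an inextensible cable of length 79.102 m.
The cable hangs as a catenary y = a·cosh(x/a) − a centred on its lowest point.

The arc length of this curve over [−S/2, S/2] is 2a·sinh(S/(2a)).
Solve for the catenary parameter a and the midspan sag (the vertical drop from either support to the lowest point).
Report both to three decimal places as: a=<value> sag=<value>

a=44.013 sag=15.160

seed: a₀ = √(S³/(24(L−S))) = √(71.111³/(24·7.991)) = 43.301106
iter 1: u=0.821122  f(a)=+2.738e-01  f'(a)=-3.946e-01  a ← 43.301106 − (+2.738e-01/-3.946e-01) = 43.994900
iter 2: u=0.808173  f(a)=+6.718e-03  f'(a)=-3.754e-01  a ← 43.994900 − (+6.718e-03/-3.754e-01) = 44.012795
iter 3: u=0.807845  f(a)=+4.272e-06  f'(a)=-3.750e-01  a ← 44.012795 − (+4.272e-06/-3.750e-01) = 44.012806
iter 4: u=0.807844  f(a)=+1.734e-12  f'(a)=-3.750e-01  a ← 44.012806 − (+1.734e-12/-3.750e-01) = 44.012806
converged: |Δa| < 1e-12 after 4 iterations
sag = a·(cosh(S/(2a)) − 1) = 44.012806·(cosh(0.807844) − 1) = 15.159896
T_max/T_min = cosh(S/(2a)) = 1.344443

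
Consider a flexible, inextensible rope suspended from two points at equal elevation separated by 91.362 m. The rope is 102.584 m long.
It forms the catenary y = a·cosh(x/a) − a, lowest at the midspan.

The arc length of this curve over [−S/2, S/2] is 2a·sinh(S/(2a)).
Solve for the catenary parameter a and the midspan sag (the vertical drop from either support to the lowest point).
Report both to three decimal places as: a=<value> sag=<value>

a=54.166 sag=20.432

seed: a₀ = √(S³/(24(L−S))) = √(91.362³/(24·11.222)) = 53.211763
iter 1: u=0.858476  f(a)=+4.209e-01  f'(a)=-4.537e-01  a ← 53.211763 − (+4.209e-01/-4.537e-01) = 54.139358
iter 2: u=0.843767  f(a)=+1.126e-02  f'(a)=-4.297e-01  a ← 54.139358 − (+1.126e-02/-4.297e-01) = 54.165553
iter 3: u=0.843359  f(a)=+8.544e-06  f'(a)=-4.291e-01  a ← 54.165553 − (+8.544e-06/-4.291e-01) = 54.165573
iter 4: u=0.843359  f(a)=+4.931e-12  f'(a)=-4.291e-01  a ← 54.165573 − (+4.931e-12/-4.291e-01) = 54.165573
converged: |Δa| < 1e-12 after 4 iterations
sag = a·(cosh(S/(2a)) − 1) = 54.165573·(cosh(0.843359) − 1) = 20.431870
T_max/T_min = cosh(S/(2a)) = 1.377211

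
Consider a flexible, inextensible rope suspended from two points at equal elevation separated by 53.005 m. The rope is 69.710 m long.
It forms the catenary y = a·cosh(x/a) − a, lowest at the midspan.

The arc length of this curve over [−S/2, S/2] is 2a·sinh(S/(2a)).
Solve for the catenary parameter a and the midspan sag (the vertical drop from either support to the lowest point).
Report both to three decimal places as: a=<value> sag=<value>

seed: a₀ = √(S³/(24(L−S))) = √(53.005³/(24·16.705)) = 19.272870
iter 1: u=1.375120  f(a)=+1.652e+00  f'(a)=-2.084e+00  a ← 19.272870 − (+1.652e+00/-2.084e+00) = 20.065685
iter 2: u=1.320787  f(a)=+1.074e-01  f'(a)=-1.821e+00  a ← 20.065685 − (+1.074e-01/-1.821e+00) = 20.124673
iter 3: u=1.316916  f(a)=+5.240e-04  f'(a)=-1.804e+00  a ← 20.124673 − (+5.240e-04/-1.804e+00) = 20.124964
iter 4: u=1.316897  f(a)=+1.260e-08  f'(a)=-1.803e+00  a ← 20.124964 − (+1.260e-08/-1.803e+00) = 20.124964
iter 5: u=1.316897  f(a)=+0.000e+00  f'(a)=-1.803e+00  a ← 20.124964 − (+0.000e+00/-1.803e+00) = 20.124964
converged: |Δa| < 1e-12 after 5 iterations
sag = a·(cosh(S/(2a)) − 1) = 20.124964·(cosh(1.316897) − 1) = 20.122834
T_max/T_min = cosh(S/(2a)) = 1.999894

a=20.125 sag=20.123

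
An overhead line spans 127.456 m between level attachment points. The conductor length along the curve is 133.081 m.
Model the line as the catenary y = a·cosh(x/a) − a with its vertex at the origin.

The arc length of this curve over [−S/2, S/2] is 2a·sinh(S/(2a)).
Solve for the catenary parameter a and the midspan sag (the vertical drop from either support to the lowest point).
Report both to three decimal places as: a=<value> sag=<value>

a=124.655 sag=16.648

seed: a₀ = √(S³/(24(L−S))) = √(127.456³/(24·5.625)) = 123.843593
iter 1: u=0.514585  f(a)=+7.495e-02  f'(a)=-9.327e-02  a ← 123.843593 − (+7.495e-02/-9.327e-02) = 124.647137
iter 2: u=0.511267  f(a)=+7.357e-04  f'(a)=-9.145e-02  a ← 124.647137 − (+7.357e-04/-9.145e-02) = 124.655182
iter 3: u=0.511234  f(a)=+7.245e-08  f'(a)=-9.143e-02  a ← 124.655182 − (+7.245e-08/-9.143e-02) = 124.655183
iter 4: u=0.511234  f(a)=-2.842e-14  f'(a)=-9.143e-02  a ← 124.655183 − (-2.842e-14/-9.143e-02) = 124.655183
converged: |Δa| < 1e-12 after 4 iterations
sag = a·(cosh(S/(2a)) − 1) = 124.655183·(cosh(0.511234) − 1) = 16.647870
T_max/T_min = cosh(S/(2a)) = 1.133551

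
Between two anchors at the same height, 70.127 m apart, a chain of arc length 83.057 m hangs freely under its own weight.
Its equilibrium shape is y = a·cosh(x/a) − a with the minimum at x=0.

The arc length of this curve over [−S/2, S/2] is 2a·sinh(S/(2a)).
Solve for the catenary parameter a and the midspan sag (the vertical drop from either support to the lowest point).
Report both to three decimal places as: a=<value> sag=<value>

a=34.222 sag=19.590

seed: a₀ = √(S³/(24(L−S))) = √(70.127³/(24·12.930)) = 33.336731
iter 1: u=1.051798  f(a)=+7.343e-01  f'(a)=-8.650e-01  a ← 33.336731 − (+7.343e-01/-8.650e-01) = 34.185681
iter 2: u=1.025678  f(a)=+2.899e-02  f'(a)=-7.979e-01  a ← 34.185681 − (+2.899e-02/-7.979e-01) = 34.222008
iter 3: u=1.024589  f(a)=+4.928e-05  f'(a)=-7.952e-01  a ← 34.222008 − (+4.928e-05/-7.952e-01) = 34.222070
iter 4: u=1.024587  f(a)=+1.429e-10  f'(a)=-7.952e-01  a ← 34.222070 − (+1.429e-10/-7.952e-01) = 34.222070
iter 5: u=1.024587  f(a)=+0.000e+00  f'(a)=-7.952e-01  a ← 34.222070 − (+0.000e+00/-7.952e-01) = 34.222070
converged: |Δa| < 1e-12 after 5 iterations
sag = a·(cosh(S/(2a)) − 1) = 34.222070·(cosh(1.024587) − 1) = 19.590256
T_max/T_min = cosh(S/(2a)) = 1.572445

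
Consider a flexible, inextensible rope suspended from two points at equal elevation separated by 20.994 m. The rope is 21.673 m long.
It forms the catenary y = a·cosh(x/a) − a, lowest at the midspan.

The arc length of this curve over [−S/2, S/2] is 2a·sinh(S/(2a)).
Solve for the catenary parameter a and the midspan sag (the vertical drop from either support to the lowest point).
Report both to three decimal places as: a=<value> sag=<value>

a=23.944 sag=2.338

seed: a₀ = √(S³/(24(L−S))) = √(20.994³/(24·0.679)) = 23.828806
iter 1: u=0.440517  f(a)=+6.619e-03  f'(a)=-5.810e-02  a ← 23.828806 − (+6.619e-03/-5.810e-02) = 23.942718
iter 2: u=0.438421  f(a)=+4.776e-05  f'(a)=-5.727e-02  a ← 23.942718 − (+4.776e-05/-5.727e-02) = 23.943552
iter 3: u=0.438406  f(a)=+2.527e-09  f'(a)=-5.726e-02  a ← 23.943552 − (+2.527e-09/-5.726e-02) = 23.943552
iter 4: u=0.438406  f(a)=-3.553e-15  f'(a)=-5.726e-02  a ← 23.943552 − (-3.553e-15/-5.726e-02) = 23.943552
converged: |Δa| < 1e-12 after 4 iterations
sag = a·(cosh(S/(2a)) − 1) = 23.943552·(cosh(0.438406) − 1) = 2.338065
T_max/T_min = cosh(S/(2a)) = 1.097649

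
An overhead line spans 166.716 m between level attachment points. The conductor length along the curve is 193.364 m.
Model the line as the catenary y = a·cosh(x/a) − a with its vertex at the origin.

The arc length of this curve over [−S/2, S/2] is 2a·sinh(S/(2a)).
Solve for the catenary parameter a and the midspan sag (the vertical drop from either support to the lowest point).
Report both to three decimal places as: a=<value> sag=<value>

a=87.089 sag=43.034

seed: a₀ = √(S³/(24(L−S))) = √(166.716³/(24·26.648)) = 85.119290
iter 1: u=0.979308  f(a)=+1.307e+00  f'(a)=-6.883e-01  a ← 85.119290 − (+1.307e+00/-6.883e-01) = 87.018821
iter 2: u=0.957931  f(a)=+4.505e-02  f'(a)=-6.416e-01  a ← 87.018821 − (+4.505e-02/-6.416e-01) = 87.089030
iter 3: u=0.957158  f(a)=+5.770e-05  f'(a)=-6.399e-01  a ← 87.089030 − (+5.770e-05/-6.399e-01) = 87.089120
iter 4: u=0.957157  f(a)=+9.499e-11  f'(a)=-6.399e-01  a ← 87.089120 − (+9.499e-11/-6.399e-01) = 87.089120
iter 5: u=0.957157  f(a)=-2.842e-14  f'(a)=-6.399e-01  a ← 87.089120 − (-2.842e-14/-6.399e-01) = 87.089120
converged: |Δa| < 1e-12 after 5 iterations
sag = a·(cosh(S/(2a)) − 1) = 87.089120·(cosh(0.957157) − 1) = 43.033606
T_max/T_min = cosh(S/(2a)) = 1.494133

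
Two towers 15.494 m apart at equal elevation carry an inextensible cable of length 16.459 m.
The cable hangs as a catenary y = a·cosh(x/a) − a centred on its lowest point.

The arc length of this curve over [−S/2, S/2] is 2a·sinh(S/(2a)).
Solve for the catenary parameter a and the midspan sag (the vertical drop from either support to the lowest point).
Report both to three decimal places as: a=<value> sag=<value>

seed: a₀ = √(S³/(24(L−S))) = √(15.494³/(24·0.965)) = 12.672901
iter 1: u=0.611304  f(a)=+1.819e-02  f'(a)=-1.581e-01  a ← 12.672901 − (+1.819e-02/-1.581e-01) = 12.787996
iter 2: u=0.605803  f(a)=+2.508e-04  f'(a)=-1.537e-01  a ← 12.787996 − (+2.508e-04/-1.537e-01) = 12.789627
iter 3: u=0.605725  f(a)=+4.915e-08  f'(a)=-1.537e-01  a ← 12.789627 − (+4.915e-08/-1.537e-01) = 12.789627
iter 4: u=0.605725  f(a)=+7.105e-15  f'(a)=-1.537e-01  a ← 12.789627 − (+7.105e-15/-1.537e-01) = 12.789627
converged: |Δa| < 1e-12 after 4 iterations
sag = a·(cosh(S/(2a)) − 1) = 12.789627·(cosh(0.605725) − 1) = 2.418898
T_max/T_min = cosh(S/(2a)) = 1.189130

a=12.790 sag=2.419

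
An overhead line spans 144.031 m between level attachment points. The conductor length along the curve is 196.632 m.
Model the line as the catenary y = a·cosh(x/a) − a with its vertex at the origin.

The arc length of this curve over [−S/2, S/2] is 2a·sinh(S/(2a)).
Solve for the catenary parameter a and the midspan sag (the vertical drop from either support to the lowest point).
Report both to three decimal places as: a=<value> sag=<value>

a=51.118 sag=59.693

seed: a₀ = √(S³/(24(L−S))) = √(144.031³/(24·52.601)) = 48.649832
iter 1: u=1.480283  f(a)=+6.073e+00  f'(a)=-2.675e+00  a ← 48.649832 − (+6.073e+00/-2.675e+00) = 50.920225
iter 2: u=1.414281  f(a)=+4.510e-01  f'(a)=-2.291e+00  a ← 50.920225 − (+4.510e-01/-2.291e+00) = 51.117079
iter 3: u=1.408834  f(a)=+2.928e-03  f'(a)=-2.261e+00  a ← 51.117079 − (+2.928e-03/-2.261e+00) = 51.118374
iter 4: u=1.408799  f(a)=+1.252e-07  f'(a)=-2.261e+00  a ← 51.118374 − (+1.252e-07/-2.261e+00) = 51.118374
iter 5: u=1.408799  f(a)=+0.000e+00  f'(a)=-2.261e+00  a ← 51.118374 − (+0.000e+00/-2.261e+00) = 51.118374
converged: |Δa| < 1e-12 after 5 iterations
sag = a·(cosh(S/(2a)) − 1) = 51.118374·(cosh(1.408799) − 1) = 59.692835
T_max/T_min = cosh(S/(2a)) = 2.167737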